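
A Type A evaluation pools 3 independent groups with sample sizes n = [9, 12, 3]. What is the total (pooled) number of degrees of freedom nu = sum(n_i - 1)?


nu = sum_i (n_i - 1)
nu = ((9 - 1) + (12 - 1) + (3 - 1))
nu = 8 + 11 + 2
nu = 21

21


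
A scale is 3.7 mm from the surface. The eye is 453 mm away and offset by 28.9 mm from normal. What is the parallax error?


error = h * offset / d
= 3.7 * 28.9 / 453
= 0.2360

0.2360


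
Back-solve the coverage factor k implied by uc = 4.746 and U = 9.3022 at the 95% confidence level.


k = U / uc
k = 9.3022 / 4.746
k = 1.96

1.96


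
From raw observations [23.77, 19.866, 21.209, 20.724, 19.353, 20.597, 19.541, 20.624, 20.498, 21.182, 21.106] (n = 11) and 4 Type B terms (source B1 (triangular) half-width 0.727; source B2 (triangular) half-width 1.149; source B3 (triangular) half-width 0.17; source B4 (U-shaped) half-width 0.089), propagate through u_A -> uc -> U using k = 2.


mean = (23.77 + 19.866 + 21.209 + 20.724 + 19.353 + 20.597 + 19.541 + 20.624 + 20.498 + 21.182 + 21.106) / 11 = 20.77
s = sqrt(sum((x - mean)^2)/(n-1)) = 1.1806037
u_A = s / sqrt(n) = 1.1806037 / sqrt(11) = 0.35596541
u_B1 = 0.727 / sqrt(6) = 0.29679651
u_B2 = 1.149 / sqrt(6) = 0.46907729
u_B3 = 0.17 / sqrt(6) = 0.069402209
u_B4 = 0.089 / sqrt(2) = 0.062932504
uc = sqrt(0.35596541^2 + 0.29679651^2 + 0.46907729^2 + 0.069402209^2 + 0.062932504^2) = 0.6660407
U = k * uc = 2 * 0.6660407
U = 1.3321

1.3321


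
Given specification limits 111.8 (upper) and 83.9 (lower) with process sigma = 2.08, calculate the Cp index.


Cp = (USL - LSL) / (6 * sigma)
= (111.8 - 83.9) / (6 * 2.08)
= 27.9000 / 12.4800
= 2.2356

2.2356


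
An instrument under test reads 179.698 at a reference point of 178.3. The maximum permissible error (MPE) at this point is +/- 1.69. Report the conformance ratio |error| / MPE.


e = indication - reference = 179.698 - 178.3 = 1.3980
|e| = 1.3980
ratio = |e| / MPE = 1.3980 / 1.69
ratio = 0.8272

0.8272


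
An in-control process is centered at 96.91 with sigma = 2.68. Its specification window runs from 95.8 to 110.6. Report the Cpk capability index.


Cpu = (USL - mean) / (3*sigma) = (110.6 - 96.91) / (3*2.68) = 1.7027
Cpl = (mean - LSL) / (3*sigma) = (96.91 - 95.8) / (3*2.68) = 0.1381
Cpk = min(Cpu, Cpl) = 0.1381

0.1381


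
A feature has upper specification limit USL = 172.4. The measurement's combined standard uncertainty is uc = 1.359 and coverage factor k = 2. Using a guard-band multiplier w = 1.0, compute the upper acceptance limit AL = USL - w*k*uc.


U = k * uc = 2 * 1.359 = 2.718
guard band g = w * U = 1.0 * 2.718 = 2.718
AL = USL - g = 172.4 - 2.718
AL = 169.6820

169.6820


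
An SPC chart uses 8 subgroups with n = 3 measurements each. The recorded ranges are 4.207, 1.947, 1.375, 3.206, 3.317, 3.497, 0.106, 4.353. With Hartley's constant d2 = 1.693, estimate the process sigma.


R_bar = (4.207 + 1.947 + 1.375 + 3.206 + 3.317 + 3.497 + 0.106 + 4.353) / 8
R_bar = 22.008 / 8 = 2.751
sigma_hat = R_bar / d2 = 2.751 / 1.693 = 1.6249

1.6249


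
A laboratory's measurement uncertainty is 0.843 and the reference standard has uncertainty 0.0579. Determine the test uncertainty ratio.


TUR = u_lab / u_ref
= 0.843 / 0.0579
= 14.5596

14.5596


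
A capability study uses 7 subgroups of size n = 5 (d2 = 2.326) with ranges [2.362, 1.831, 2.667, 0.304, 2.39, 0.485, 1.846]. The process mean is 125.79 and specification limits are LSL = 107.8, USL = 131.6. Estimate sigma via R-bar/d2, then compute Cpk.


R_bar = (2.362 + 1.831 + 2.667 + 0.304 + 2.39 + 0.485 + 1.846) / 7 = 1.6978571
sigma = R_bar / d2 = 1.6978571 / 2.326 = 0.72994716
Cp = (USL - LSL)/(6*sigma) = (131.6 - 107.8)/(6*0.72994716) = 5.4342
Cpu = (131.6 - 125.79)/(3*0.72994716) = 2.6532
Cpl = (125.79 - 107.8)/(3*0.72994716) = 8.2152
Cpk = min(Cpu, Cpl) = 2.6532

2.6532


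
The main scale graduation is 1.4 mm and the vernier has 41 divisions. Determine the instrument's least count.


LC = MSD / n_div
= 1.4 / 41
= 0.0341

0.0341


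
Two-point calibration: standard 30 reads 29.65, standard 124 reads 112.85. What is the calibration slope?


slope = (y2 - y1) / (x2 - x1)
= (112.85 - 29.65) / (124 - 30)
= 83.2000 / 94
= 0.8851

0.8851


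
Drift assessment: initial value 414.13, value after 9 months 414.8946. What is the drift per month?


rate = (v2 - v1) / months
= (414.8946 - 414.13) / 9
= 0.7646 / 9
= 0.0850

0.0850


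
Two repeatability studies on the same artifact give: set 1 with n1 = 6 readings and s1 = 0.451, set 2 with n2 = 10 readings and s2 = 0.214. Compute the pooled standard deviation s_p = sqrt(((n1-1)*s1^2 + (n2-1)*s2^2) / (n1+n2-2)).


s_p = sqrt(((n1-1)*s1^2 + (n2-1)*s2^2) / (n1+n2-2))
numerator = (6-1)*0.451^2 + (10-1)*0.214^2 = 1.017005 + 0.412164 = 1.429169
denominator = 6 + 10 - 2 = 14
s_p^2 = 1.429169 / 14 = 0.1020835
s_p = sqrt(0.1020835) = 0.3195

0.3195


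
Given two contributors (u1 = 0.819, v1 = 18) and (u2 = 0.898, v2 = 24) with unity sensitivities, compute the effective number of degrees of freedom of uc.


uc = sqrt(u1^2 + u2^2) = sqrt(0.819^2 + 0.898^2) = 1.2153868
v_eff = uc^4 / (u1^4/v1 + u2^4/v2)
= 1.2153868^4 / (0.819^4/18 + 0.898^4/24)
= 2.1820167 / 0.052090882
v_eff = 41.8886

41.8886


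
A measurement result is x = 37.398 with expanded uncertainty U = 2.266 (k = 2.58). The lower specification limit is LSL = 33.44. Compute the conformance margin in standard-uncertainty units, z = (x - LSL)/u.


u = U / k = 2.266 / 2.58 = 0.87829457
margin = |LSL - x| = |33.44 - 37.398| = 3.958
z = margin / u = 3.958 / 0.87829457
z = 4.5065

4.5065


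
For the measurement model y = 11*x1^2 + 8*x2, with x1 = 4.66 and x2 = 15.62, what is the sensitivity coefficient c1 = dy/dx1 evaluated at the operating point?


y = 11*x1^2 + 8*x2
dy/dx1 = 2*11*x1
Evaluate at x1 = 4.66: c1 = 22 * 4.66
c1 = 102.5200

102.5200


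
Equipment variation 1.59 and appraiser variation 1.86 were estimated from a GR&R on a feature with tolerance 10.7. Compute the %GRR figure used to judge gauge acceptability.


GRR = sqrt(EV^2 + AV^2) = sqrt(1.59^2 + 1.86^2) = 2.4469777
%GRR = GRR / tol * 100 = 2.4469777 / 10.7 * 100
%GRR = 22.8690

22.8690


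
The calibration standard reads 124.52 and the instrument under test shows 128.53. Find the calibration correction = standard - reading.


Correction = standard - reading
= 124.52 - 128.53
= -4.0100

-4.0100


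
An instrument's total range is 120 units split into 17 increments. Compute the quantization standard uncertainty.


resolution = range / divisions
resolution = 120 / 17 = 7.0588235
u_res = resolution / (2*sqrt(3))
u_res = 7.0588235 / 3.4641016
u_res = 2.0377

2.0377


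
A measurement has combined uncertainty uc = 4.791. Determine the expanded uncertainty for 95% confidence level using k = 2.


U = k * uc
U = 2 * 4.791
U = 9.5820

9.5820


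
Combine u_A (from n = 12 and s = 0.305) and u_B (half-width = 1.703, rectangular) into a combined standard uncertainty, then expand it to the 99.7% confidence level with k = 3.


u_A = s / sqrt(n) = 0.305 / sqrt(12) = 0.088045916
u_B = half_width / sqrt(3) = 1.703 / sqrt(3) = 0.98322751
uc = sqrt(u_A^2 + u_B^2) = sqrt(0.088045916^2 + 0.98322751^2) = 0.9871618
U = k * uc = 3 * 0.9871618
U = 2.9615

2.9615


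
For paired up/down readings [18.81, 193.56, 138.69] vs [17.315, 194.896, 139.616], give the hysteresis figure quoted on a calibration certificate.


|18.81 - 17.315| = 1.4950
|193.56 - 194.896| = 1.3360
|138.69 - 139.616| = 0.9260
hysteresis = max(diffs) = 1.4950

1.4950


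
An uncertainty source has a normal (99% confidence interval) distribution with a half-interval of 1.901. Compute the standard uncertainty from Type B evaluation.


u_B = half_width / 2.576
u_B = 1.901 / 2.576
u_B = 0.7380

0.7380


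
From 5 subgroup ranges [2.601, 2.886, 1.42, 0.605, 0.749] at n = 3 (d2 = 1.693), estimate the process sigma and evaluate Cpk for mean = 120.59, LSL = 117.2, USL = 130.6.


R_bar = (2.601 + 2.886 + 1.42 + 0.605 + 0.749) / 5 = 1.6522
sigma = R_bar / d2 = 1.6522 / 1.693 = 0.97590077
Cp = (USL - LSL)/(6*sigma) = (130.6 - 117.2)/(6*0.97590077) = 2.2885
Cpu = (130.6 - 120.59)/(3*0.97590077) = 3.4191
Cpl = (120.59 - 117.2)/(3*0.97590077) = 1.1579
Cpk = min(Cpu, Cpl) = 1.1579

1.1579


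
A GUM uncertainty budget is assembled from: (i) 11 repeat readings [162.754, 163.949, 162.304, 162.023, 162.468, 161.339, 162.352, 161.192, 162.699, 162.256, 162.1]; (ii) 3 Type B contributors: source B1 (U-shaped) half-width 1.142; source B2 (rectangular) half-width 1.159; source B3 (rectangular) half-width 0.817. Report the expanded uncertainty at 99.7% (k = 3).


mean = (162.754 + 163.949 + 162.304 + 162.023 + 162.468 + 161.339 + 162.352 + 161.192 + 162.699 + 162.256 + 162.1) / 11 = 162.3123636
s = sqrt(sum((x - mean)^2)/(n-1)) = 0.73373228
u_A = s / sqrt(n) = 0.73373228 / sqrt(11) = 0.22122861
u_B1 = 1.142 / sqrt(2) = 0.80751594
u_B2 = 1.159 / sqrt(3) = 0.66914896
u_B3 = 0.817 / sqrt(3) = 0.47169517
uc = sqrt(0.22122861^2 + 0.80751594^2 + 0.66914896^2 + 0.47169517^2) = 1.171017
U = k * uc = 3 * 1.171017
U = 3.5131

3.5131


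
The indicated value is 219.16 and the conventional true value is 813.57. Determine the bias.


Systematic error = measured - true
= 219.16 - 813.57
= -594.4100

-594.4100


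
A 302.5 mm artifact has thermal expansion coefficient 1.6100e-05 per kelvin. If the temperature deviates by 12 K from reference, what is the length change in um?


dL = L * alpha * dT
= 302.5 * 1.6100e-05 * 12
= 0.0584430 mm
dL_um = 0.0584430 * 1000 = 58.4430 um

58.4430


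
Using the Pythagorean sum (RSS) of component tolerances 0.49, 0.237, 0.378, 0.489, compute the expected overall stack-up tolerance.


RSS = sqrt(0.49^2 + 0.237^2 + 0.378^2 + 0.489^2)
= sqrt(0.678274)
= 0.8236

0.8236


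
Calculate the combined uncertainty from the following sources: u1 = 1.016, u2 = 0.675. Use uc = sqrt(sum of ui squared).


uc = sqrt(1.016^2 + 0.675^2)
uc = sqrt(1.487881)
uc = 1.2198

1.2198


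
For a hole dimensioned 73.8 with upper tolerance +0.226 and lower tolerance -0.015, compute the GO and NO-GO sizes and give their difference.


GO = nominal - lower_tol (smallest hole = maximum material condition)
GO = 73.8 - 0.015 = 73.785
NO-GO = nominal + upper_tol (largest hole = least material condition)
NO-GO = 73.8 + 0.226 = 74.026
spread = NO-GO - GO = 74.026 - 73.785 = 0.2410

0.2410


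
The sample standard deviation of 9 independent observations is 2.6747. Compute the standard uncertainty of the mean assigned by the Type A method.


u_A = s / sqrt(n)
u_A = 2.6747 / sqrt(9)
u_A = 2.6747 / 3
u_A = 0.8916

0.8916


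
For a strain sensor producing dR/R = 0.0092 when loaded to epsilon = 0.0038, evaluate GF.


GF = (dR/R) / epsilon
= 0.0092 / 0.0038
= 2.4211

2.4211


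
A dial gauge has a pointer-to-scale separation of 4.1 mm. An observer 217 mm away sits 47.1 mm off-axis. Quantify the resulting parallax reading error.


error = h * offset / d
= 4.1 * 47.1 / 217
= 0.8899

0.8899


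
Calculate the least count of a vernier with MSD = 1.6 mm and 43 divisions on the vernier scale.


LC = MSD / n_div
= 1.6 / 43
= 0.0372

0.0372


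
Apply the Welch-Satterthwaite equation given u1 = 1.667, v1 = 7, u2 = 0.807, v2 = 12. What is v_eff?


uc = sqrt(u1^2 + u2^2) = sqrt(1.667^2 + 0.807^2) = 1.8520632
v_eff = uc^4 / (u1^4/v1 + u2^4/v2)
= 1.8520632^4 / (1.667^4/7 + 0.807^4/12)
= 11.765847 / 1.1385186
v_eff = 10.3343

10.3343


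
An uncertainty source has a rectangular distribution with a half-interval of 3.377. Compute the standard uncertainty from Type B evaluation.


u_B = half_width / sqrt(3)
u_B = 3.377 / 1.7320508
u_B = 1.9497

1.9497


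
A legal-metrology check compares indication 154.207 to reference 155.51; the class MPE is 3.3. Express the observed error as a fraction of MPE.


e = indication - reference = 154.207 - 155.51 = -1.3030
|e| = 1.3030
ratio = |e| / MPE = 1.3030 / 3.3
ratio = 0.3948

0.3948


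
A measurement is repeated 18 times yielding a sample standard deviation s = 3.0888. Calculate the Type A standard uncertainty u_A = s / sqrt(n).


u_A = s / sqrt(n)
u_A = 3.0888 / sqrt(18)
u_A = 3.0888 / 4.2426407
u_A = 0.7280

0.7280


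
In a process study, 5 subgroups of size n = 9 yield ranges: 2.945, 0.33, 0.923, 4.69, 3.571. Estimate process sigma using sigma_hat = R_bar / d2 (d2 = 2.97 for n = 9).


R_bar = (2.945 + 0.33 + 0.923 + 4.69 + 3.571) / 5
R_bar = 12.459 / 5 = 2.4918
sigma_hat = R_bar / d2 = 2.4918 / 2.97 = 0.8390

0.8390


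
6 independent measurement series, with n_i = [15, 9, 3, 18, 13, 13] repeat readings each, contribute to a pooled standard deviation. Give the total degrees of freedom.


nu = sum_i (n_i - 1)
nu = ((15 - 1) + (9 - 1) + (3 - 1) + (18 - 1) + (13 - 1) + (13 - 1))
nu = 14 + 8 + 2 + 17 + 12 + 12
nu = 65

65


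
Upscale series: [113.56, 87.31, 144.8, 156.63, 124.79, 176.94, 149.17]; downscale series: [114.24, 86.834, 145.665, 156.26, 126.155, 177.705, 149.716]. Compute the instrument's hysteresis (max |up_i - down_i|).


|113.56 - 114.24| = 0.6800
|87.31 - 86.834| = 0.4760
|144.8 - 145.665| = 0.8650
|156.63 - 156.26| = 0.3700
|124.79 - 126.155| = 1.3650
|176.94 - 177.705| = 0.7650
|149.17 - 149.716| = 0.5460
hysteresis = max(diffs) = 1.3650

1.3650


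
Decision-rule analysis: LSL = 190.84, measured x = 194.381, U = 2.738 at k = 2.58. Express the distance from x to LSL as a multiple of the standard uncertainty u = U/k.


u = U / k = 2.738 / 2.58 = 1.0612403
margin = |LSL - x| = |190.84 - 194.381| = 3.541
z = margin / u = 3.541 / 1.0612403
z = 3.3367

3.3367


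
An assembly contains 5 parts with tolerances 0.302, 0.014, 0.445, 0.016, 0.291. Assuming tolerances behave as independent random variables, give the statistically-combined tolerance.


RSS = sqrt(0.302^2 + 0.014^2 + 0.445^2 + 0.016^2 + 0.291^2)
= sqrt(0.374362)
= 0.6119

0.6119


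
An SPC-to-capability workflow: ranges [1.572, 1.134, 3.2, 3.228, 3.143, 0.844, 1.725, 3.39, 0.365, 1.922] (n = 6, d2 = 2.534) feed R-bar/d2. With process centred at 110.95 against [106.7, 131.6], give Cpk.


R_bar = (1.572 + 1.134 + 3.2 + 3.228 + 3.143 + 0.844 + 1.725 + 3.39 + 0.365 + 1.922) / 10 = 2.0523
sigma = R_bar / d2 = 2.0523 / 2.534 = 0.80990529
Cp = (USL - LSL)/(6*sigma) = (131.6 - 106.7)/(6*0.80990529) = 5.1241
Cpu = (131.6 - 110.95)/(3*0.80990529) = 8.4989
Cpl = (110.95 - 106.7)/(3*0.80990529) = 1.7492
Cpk = min(Cpu, Cpl) = 1.7492

1.7492


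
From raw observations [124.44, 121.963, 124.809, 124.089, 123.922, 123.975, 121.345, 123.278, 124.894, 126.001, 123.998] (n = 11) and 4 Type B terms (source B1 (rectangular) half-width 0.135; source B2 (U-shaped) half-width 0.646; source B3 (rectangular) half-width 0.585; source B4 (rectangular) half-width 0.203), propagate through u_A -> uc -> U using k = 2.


mean = (124.44 + 121.963 + 124.809 + 124.089 + 123.922 + 123.975 + 121.345 + 123.278 + 124.894 + 126.001 + 123.998) / 11 = 123.8830909
s = sqrt(sum((x - mean)^2)/(n-1)) = 1.3128322
u_A = s / sqrt(n) = 1.3128322 / sqrt(11) = 0.3958338
u_B1 = 0.135 / sqrt(3) = 0.077942286
u_B2 = 0.646 / sqrt(2) = 0.45679098
u_B3 = 0.585 / sqrt(3) = 0.33774991
u_B4 = 0.203 / sqrt(3) = 0.1172021
uc = sqrt(0.3958338^2 + 0.077942286^2 + 0.45679098^2 + 0.33774991^2 + 0.1172021^2) = 0.7065612
U = k * uc = 2 * 0.7065612
U = 1.4131

1.4131


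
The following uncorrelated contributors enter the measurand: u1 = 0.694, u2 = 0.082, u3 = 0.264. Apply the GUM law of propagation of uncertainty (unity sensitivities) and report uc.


uc = sqrt(0.694^2 + 0.082^2 + 0.264^2)
uc = sqrt(0.558056)
uc = 0.7470

0.7470


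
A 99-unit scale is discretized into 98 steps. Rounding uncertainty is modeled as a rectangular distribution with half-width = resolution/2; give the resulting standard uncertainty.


resolution = range / divisions
resolution = 99 / 98 = 1.0102041
u_res = resolution / (2*sqrt(3))
u_res = 1.0102041 / 3.4641016
u_res = 0.2916

0.2916


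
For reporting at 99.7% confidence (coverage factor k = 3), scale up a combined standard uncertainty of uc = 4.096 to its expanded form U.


U = k * uc
U = 3 * 4.096
U = 12.2880

12.2880


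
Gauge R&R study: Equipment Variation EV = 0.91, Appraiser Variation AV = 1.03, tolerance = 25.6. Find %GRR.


GRR = sqrt(EV^2 + AV^2) = sqrt(0.91^2 + 1.03^2) = 1.374409
%GRR = GRR / tol * 100 = 1.374409 / 25.6 * 100
%GRR = 5.3688

5.3688


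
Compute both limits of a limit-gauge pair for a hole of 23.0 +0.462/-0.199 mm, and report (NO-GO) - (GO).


GO = nominal - lower_tol (smallest hole = maximum material condition)
GO = 23.0 - 0.199 = 22.801
NO-GO = nominal + upper_tol (largest hole = least material condition)
NO-GO = 23.0 + 0.462 = 23.462
spread = NO-GO - GO = 23.462 - 22.801 = 0.6610

0.6610


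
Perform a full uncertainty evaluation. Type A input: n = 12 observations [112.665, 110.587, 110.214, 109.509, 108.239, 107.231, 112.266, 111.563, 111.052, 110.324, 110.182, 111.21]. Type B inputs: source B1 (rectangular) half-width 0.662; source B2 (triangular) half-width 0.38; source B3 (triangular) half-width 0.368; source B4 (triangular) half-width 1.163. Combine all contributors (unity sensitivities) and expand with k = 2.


mean = (112.665 + 110.587 + 110.214 + 109.509 + 108.239 + 107.231 + 112.266 + 111.563 + 111.052 + 110.324 + 110.182 + 111.21) / 12 = 110.4201667
s = sqrt(sum((x - mean)^2)/(n-1)) = 1.557104
u_A = s / sqrt(n) = 1.557104 / sqrt(12) = 0.44949721
u_B1 = 0.662 / sqrt(3) = 0.38220588
u_B2 = 0.38 / sqrt(6) = 0.15513435
u_B3 = 0.368 / sqrt(6) = 0.15023537
u_B4 = 1.163 / sqrt(6) = 0.47479276
uc = sqrt(0.44949721^2 + 0.38220588^2 + 0.15513435^2 + 0.15023537^2 + 0.47479276^2) = 0.78752433
U = k * uc = 2 * 0.78752433
U = 1.5750

1.5750


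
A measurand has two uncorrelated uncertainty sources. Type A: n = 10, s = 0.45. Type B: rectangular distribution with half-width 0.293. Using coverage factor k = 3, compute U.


u_A = s / sqrt(n) = 0.45 / sqrt(10) = 0.14230249
u_B = half_width / sqrt(3) = 0.293 / sqrt(3) = 0.16916363
uc = sqrt(u_A^2 + u_B^2) = sqrt(0.14230249^2 + 0.16916363^2) = 0.22105731
U = k * uc = 3 * 0.22105731
U = 0.6632

0.6632


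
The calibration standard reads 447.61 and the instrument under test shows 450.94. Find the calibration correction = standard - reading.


Correction = standard - reading
= 447.61 - 450.94
= -3.3300

-3.3300


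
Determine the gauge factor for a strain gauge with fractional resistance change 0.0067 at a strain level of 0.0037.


GF = (dR/R) / epsilon
= 0.0067 / 0.0037
= 1.8108

1.8108


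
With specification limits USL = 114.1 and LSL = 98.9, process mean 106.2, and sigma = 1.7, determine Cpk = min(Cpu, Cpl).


Cpu = (USL - mean) / (3*sigma) = (114.1 - 106.2) / (3*1.7) = 1.5490
Cpl = (mean - LSL) / (3*sigma) = (106.2 - 98.9) / (3*1.7) = 1.4314
Cpk = min(Cpu, Cpl) = 1.4314

1.4314


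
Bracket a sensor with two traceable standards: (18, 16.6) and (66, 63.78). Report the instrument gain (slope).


slope = (y2 - y1) / (x2 - x1)
= (63.78 - 16.6) / (66 - 18)
= 47.1800 / 48
= 0.9829

0.9829


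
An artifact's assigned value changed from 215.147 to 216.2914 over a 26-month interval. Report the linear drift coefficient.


rate = (v2 - v1) / months
= (216.2914 - 215.147) / 26
= 1.1444 / 26
= 0.0440

0.0440


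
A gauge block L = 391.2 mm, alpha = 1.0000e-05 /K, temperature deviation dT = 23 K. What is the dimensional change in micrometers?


dL = L * alpha * dT
= 391.2 * 1.0000e-05 * 23
= 0.0899760 mm
dL_um = 0.0899760 * 1000 = 89.9760 um

89.9760


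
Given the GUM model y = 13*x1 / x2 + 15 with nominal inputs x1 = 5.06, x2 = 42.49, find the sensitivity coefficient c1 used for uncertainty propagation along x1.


y = 13*x1 / x2 + 15
dy/dx1 = 13/x2
Evaluate at x2 = 42.49: c1 = 13 / 42.49
c1 = 0.3060

0.3060


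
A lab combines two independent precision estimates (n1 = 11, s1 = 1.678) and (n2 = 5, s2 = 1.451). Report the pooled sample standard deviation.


s_p = sqrt(((n1-1)*s1^2 + (n2-1)*s2^2) / (n1+n2-2))
numerator = (11-1)*1.678^2 + (5-1)*1.451^2 = 28.15684 + 8.421604 = 36.578444
denominator = 11 + 5 - 2 = 14
s_p^2 = 36.578444 / 14 = 2.612746
s_p = sqrt(2.612746) = 1.6164

1.6164


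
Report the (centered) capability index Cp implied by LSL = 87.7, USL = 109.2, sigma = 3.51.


Cp = (USL - LSL) / (6 * sigma)
= (109.2 - 87.7) / (6 * 3.51)
= 21.5000 / 21.0600
= 1.0209

1.0209


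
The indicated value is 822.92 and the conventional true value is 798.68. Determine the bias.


Systematic error = measured - true
= 822.92 - 798.68
= 24.2400

24.2400


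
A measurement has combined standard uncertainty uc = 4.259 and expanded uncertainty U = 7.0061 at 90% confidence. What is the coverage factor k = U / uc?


k = U / uc
k = 7.0061 / 4.259
k = 1.645

1.645


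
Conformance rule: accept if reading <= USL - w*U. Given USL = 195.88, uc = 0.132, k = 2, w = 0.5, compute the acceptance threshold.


U = k * uc = 2 * 0.132 = 0.264
guard band g = w * U = 0.5 * 0.264 = 0.132
AL = USL - g = 195.88 - 0.132
AL = 195.7480

195.7480


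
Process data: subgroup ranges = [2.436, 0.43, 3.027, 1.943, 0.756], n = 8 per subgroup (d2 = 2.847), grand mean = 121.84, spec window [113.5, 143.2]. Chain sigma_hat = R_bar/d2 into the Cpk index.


R_bar = (2.436 + 0.43 + 3.027 + 1.943 + 0.756) / 5 = 1.7184
sigma = R_bar / d2 = 1.7184 / 2.847 = 0.60358272
Cp = (USL - LSL)/(6*sigma) = (143.2 - 113.5)/(6*0.60358272) = 8.2010
Cpu = (143.2 - 121.84)/(3*0.60358272) = 11.7962
Cpl = (121.84 - 113.5)/(3*0.60358272) = 4.6058
Cpk = min(Cpu, Cpl) = 4.6058

4.6058


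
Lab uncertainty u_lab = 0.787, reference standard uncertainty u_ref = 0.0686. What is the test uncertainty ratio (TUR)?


TUR = u_lab / u_ref
= 0.787 / 0.0686
= 11.4723

11.4723


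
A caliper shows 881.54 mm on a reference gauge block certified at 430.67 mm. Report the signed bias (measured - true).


Systematic error = measured - true
= 881.54 - 430.67
= 450.8700

450.8700


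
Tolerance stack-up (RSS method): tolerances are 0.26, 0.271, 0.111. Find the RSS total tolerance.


RSS = sqrt(0.26^2 + 0.271^2 + 0.111^2)
= sqrt(0.153362)
= 0.3916

0.3916


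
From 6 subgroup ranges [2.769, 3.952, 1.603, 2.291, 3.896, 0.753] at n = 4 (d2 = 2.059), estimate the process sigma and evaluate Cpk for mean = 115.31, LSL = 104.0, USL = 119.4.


R_bar = (2.769 + 3.952 + 1.603 + 2.291 + 3.896 + 0.753) / 6 = 2.544
sigma = R_bar / d2 = 2.544 / 2.059 = 1.2355512
Cp = (USL - LSL)/(6*sigma) = (119.4 - 104.0)/(6*1.2355512) = 2.0773
Cpu = (119.4 - 115.31)/(3*1.2355512) = 1.1034
Cpl = (115.31 - 104.0)/(3*1.2355512) = 3.0513
Cpk = min(Cpu, Cpl) = 1.1034

1.1034


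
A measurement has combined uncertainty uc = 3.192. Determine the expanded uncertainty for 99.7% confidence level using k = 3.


U = k * uc
U = 3 * 3.192
U = 9.5760

9.5760


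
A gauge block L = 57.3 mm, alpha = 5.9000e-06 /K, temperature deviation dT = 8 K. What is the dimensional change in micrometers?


dL = L * alpha * dT
= 57.3 * 5.9000e-06 * 8
= 0.0027046 mm
dL_um = 0.0027046 * 1000 = 2.7046 um

2.7046


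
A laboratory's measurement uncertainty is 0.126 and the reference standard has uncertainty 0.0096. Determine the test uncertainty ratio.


TUR = u_lab / u_ref
= 0.126 / 0.0096
= 13.1250

13.1250


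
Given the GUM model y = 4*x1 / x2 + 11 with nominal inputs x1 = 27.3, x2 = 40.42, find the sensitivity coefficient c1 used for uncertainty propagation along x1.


y = 4*x1 / x2 + 11
dy/dx1 = 4/x2
Evaluate at x2 = 40.42: c1 = 4 / 40.42
c1 = 0.0990

0.0990


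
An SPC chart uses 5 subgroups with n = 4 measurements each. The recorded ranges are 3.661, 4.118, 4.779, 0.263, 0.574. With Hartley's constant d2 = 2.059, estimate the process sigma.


R_bar = (3.661 + 4.118 + 4.779 + 0.263 + 0.574) / 5
R_bar = 13.395 / 5 = 2.679
sigma_hat = R_bar / d2 = 2.679 / 2.059 = 1.3011

1.3011


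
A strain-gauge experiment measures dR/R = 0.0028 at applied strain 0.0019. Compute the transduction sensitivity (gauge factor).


GF = (dR/R) / epsilon
= 0.0028 / 0.0019
= 1.4737

1.4737


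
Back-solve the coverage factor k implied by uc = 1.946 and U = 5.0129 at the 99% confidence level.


k = U / uc
k = 5.0129 / 1.946
k = 2.576

2.576


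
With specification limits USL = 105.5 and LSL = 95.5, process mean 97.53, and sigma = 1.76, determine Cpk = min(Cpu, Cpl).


Cpu = (USL - mean) / (3*sigma) = (105.5 - 97.53) / (3*1.76) = 1.5095
Cpl = (mean - LSL) / (3*sigma) = (97.53 - 95.5) / (3*1.76) = 0.3845
Cpk = min(Cpu, Cpl) = 0.3845

0.3845


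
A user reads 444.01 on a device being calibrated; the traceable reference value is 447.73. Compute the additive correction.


Correction = standard - reading
= 447.73 - 444.01
= 3.7200

3.7200


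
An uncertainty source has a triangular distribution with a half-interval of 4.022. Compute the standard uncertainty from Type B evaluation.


u_B = half_width / sqrt(6)
u_B = 4.022 / 2.4494897
u_B = 1.6420

1.6420


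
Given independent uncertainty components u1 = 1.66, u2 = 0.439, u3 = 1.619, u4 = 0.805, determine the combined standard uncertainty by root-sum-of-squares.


uc = sqrt(1.66^2 + 0.439^2 + 1.619^2 + 0.805^2)
uc = sqrt(6.217507)
uc = 2.4935

2.4935


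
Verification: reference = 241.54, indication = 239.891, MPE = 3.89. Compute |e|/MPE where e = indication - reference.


e = indication - reference = 239.891 - 241.54 = -1.6490
|e| = 1.6490
ratio = |e| / MPE = 1.6490 / 3.89
ratio = 0.4239

0.4239


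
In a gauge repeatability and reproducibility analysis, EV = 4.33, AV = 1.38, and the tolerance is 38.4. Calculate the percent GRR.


GRR = sqrt(EV^2 + AV^2) = sqrt(4.33^2 + 1.38^2) = 4.5445902
%GRR = GRR / tol * 100 = 4.5445902 / 38.4 * 100
%GRR = 11.8349

11.8349


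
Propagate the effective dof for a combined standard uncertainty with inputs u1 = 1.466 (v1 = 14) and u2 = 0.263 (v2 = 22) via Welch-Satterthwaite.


uc = sqrt(u1^2 + u2^2) = sqrt(1.466^2 + 0.263^2) = 1.4894042
v_eff = uc^4 / (u1^4/v1 + u2^4/v2)
= 1.4894042^4 / (1.466^4/14 + 0.263^4/22)
= 4.9209652 / 0.33013686
v_eff = 14.9058

14.9058


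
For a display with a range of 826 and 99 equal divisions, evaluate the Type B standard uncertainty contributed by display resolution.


resolution = range / divisions
resolution = 826 / 99 = 8.3434343
u_res = resolution / (2*sqrt(3))
u_res = 8.3434343 / 3.4641016
u_res = 2.4085

2.4085


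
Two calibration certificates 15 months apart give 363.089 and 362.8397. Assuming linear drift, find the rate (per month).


rate = (v2 - v1) / months
= (362.8397 - 363.089) / 15
= -0.2493 / 15
= -0.0166

-0.0166


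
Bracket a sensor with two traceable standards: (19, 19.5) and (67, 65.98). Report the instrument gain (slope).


slope = (y2 - y1) / (x2 - x1)
= (65.98 - 19.5) / (67 - 19)
= 46.4800 / 48
= 0.9683

0.9683


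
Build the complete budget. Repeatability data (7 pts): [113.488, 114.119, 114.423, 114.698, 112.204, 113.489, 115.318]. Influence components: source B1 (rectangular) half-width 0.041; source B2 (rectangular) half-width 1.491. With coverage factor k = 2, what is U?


mean = (113.488 + 114.119 + 114.423 + 114.698 + 112.204 + 113.489 + 115.318) / 7 = 113.9627143
s = sqrt(sum((x - mean)^2)/(n-1)) = 1.0129633
u_A = s / sqrt(n) = 1.0129633 / sqrt(7) = 0.38286414
u_B1 = 0.041 / sqrt(3) = 0.023671361
u_B2 = 1.491 / sqrt(3) = 0.86082925
uc = sqrt(0.38286414^2 + 0.023671361^2 + 0.86082925^2) = 0.94242893
U = k * uc = 2 * 0.94242893
U = 1.8849

1.8849


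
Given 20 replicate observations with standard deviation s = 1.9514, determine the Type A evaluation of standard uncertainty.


u_A = s / sqrt(n)
u_A = 1.9514 / sqrt(20)
u_A = 1.9514 / 4.472136
u_A = 0.4363

0.4363


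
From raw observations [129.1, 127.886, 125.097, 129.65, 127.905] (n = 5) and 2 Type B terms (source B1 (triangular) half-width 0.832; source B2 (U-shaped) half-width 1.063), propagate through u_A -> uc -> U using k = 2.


mean = (129.1 + 127.886 + 125.097 + 129.65 + 127.905) / 5 = 127.9276
s = sqrt(sum((x - mean)^2)/(n-1)) = 1.7575353
u_A = s / sqrt(n) = 1.7575353 / sqrt(5) = 0.78599368
u_B1 = 0.832 / sqrt(6) = 0.33966258
u_B2 = 1.063 / sqrt(2) = 0.75165451
uc = sqrt(0.78599368^2 + 0.33966258^2 + 0.75165451^2) = 1.13936
U = k * uc = 2 * 1.13936
U = 2.2787

2.2787


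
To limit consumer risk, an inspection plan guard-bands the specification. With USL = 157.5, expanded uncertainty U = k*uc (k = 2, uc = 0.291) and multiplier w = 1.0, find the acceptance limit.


U = k * uc = 2 * 0.291 = 0.582
guard band g = w * U = 1.0 * 0.582 = 0.582
AL = USL - g = 157.5 - 0.582
AL = 156.9180

156.9180


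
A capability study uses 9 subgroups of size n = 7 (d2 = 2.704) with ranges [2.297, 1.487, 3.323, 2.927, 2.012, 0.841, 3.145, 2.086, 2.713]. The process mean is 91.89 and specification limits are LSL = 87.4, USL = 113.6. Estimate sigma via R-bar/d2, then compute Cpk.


R_bar = (2.297 + 1.487 + 3.323 + 2.927 + 2.012 + 0.841 + 3.145 + 2.086 + 2.713) / 9 = 2.3145556
sigma = R_bar / d2 = 2.3145556 / 2.704 = 0.8559747
Cp = (USL - LSL)/(6*sigma) = (113.6 - 87.4)/(6*0.8559747) = 5.1014
Cpu = (113.6 - 91.89)/(3*0.8559747) = 8.4543
Cpl = (91.89 - 87.4)/(3*0.8559747) = 1.7485
Cpk = min(Cpu, Cpl) = 1.7485

1.7485


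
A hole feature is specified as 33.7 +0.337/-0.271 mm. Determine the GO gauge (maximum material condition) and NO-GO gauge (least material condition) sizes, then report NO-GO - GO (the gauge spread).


GO = nominal - lower_tol (smallest hole = maximum material condition)
GO = 33.7 - 0.271 = 33.429
NO-GO = nominal + upper_tol (largest hole = least material condition)
NO-GO = 33.7 + 0.337 = 34.037
spread = NO-GO - GO = 34.037 - 33.429 = 0.6080

0.6080


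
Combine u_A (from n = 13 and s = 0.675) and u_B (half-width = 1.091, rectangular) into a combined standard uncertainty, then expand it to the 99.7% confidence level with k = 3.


u_A = s / sqrt(n) = 0.675 / sqrt(13) = 0.18721132
u_B = half_width / sqrt(3) = 1.091 / sqrt(3) = 0.62988914
uc = sqrt(u_A^2 + u_B^2) = sqrt(0.18721132^2 + 0.62988914^2) = 0.6571213
U = k * uc = 3 * 0.6571213
U = 1.9714

1.9714


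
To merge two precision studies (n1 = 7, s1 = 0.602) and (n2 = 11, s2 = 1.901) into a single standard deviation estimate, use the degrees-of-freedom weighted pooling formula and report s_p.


s_p = sqrt(((n1-1)*s1^2 + (n2-1)*s2^2) / (n1+n2-2))
numerator = (7-1)*0.602^2 + (11-1)*1.901^2 = 2.174424 + 36.13801 = 38.312434
denominator = 7 + 11 - 2 = 16
s_p^2 = 38.312434 / 16 = 2.3945271
s_p = sqrt(2.3945271) = 1.5474

1.5474


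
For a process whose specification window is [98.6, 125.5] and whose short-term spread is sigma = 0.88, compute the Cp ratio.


Cp = (USL - LSL) / (6 * sigma)
= (125.5 - 98.6) / (6 * 0.88)
= 26.9000 / 5.2800
= 5.0947

5.0947


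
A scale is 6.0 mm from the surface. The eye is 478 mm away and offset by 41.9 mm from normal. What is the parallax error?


error = h * offset / d
= 6.0 * 41.9 / 478
= 0.5259

0.5259


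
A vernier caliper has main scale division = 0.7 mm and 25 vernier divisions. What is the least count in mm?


LC = MSD / n_div
= 0.7 / 25
= 0.0280

0.0280


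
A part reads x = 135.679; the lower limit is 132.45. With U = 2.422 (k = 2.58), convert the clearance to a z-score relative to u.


u = U / k = 2.422 / 2.58 = 0.93875969
margin = |LSL - x| = |132.45 - 135.679| = 3.229
z = margin / u = 3.229 / 0.93875969
z = 3.4396

3.4396


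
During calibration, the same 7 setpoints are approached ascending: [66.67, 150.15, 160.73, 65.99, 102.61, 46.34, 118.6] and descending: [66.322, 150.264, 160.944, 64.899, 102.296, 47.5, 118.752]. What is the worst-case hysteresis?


|66.67 - 66.322| = 0.3480
|150.15 - 150.264| = 0.1140
|160.73 - 160.944| = 0.2140
|65.99 - 64.899| = 1.0910
|102.61 - 102.296| = 0.3140
|46.34 - 47.5| = 1.1600
|118.6 - 118.752| = 0.1520
hysteresis = max(diffs) = 1.1600

1.1600


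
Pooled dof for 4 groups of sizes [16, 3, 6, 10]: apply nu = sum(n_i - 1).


nu = sum_i (n_i - 1)
nu = ((16 - 1) + (3 - 1) + (6 - 1) + (10 - 1))
nu = 15 + 2 + 5 + 9
nu = 31

31


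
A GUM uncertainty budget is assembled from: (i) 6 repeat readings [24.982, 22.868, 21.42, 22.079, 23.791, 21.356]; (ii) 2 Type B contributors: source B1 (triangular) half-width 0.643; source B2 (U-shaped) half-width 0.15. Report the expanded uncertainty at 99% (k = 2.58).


mean = (24.982 + 22.868 + 21.42 + 22.079 + 23.791 + 21.356) / 6 = 22.74933333
s = sqrt(sum((x - mean)^2)/(n-1)) = 1.4312095
u_A = s / sqrt(n) = 1.4312095 / sqrt(6) = 0.58428883
u_B1 = 0.643 / sqrt(6) = 0.26250365
u_B2 = 0.15 / sqrt(2) = 0.10606602
uc = sqrt(0.58428883^2 + 0.26250365^2 + 0.10606602^2) = 0.64927005
U = k * uc = 2.58 * 0.64927005
U = 1.6751

1.6751


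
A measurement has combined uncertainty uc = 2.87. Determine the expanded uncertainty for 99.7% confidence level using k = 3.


U = k * uc
U = 3 * 2.87
U = 8.6100

8.6100


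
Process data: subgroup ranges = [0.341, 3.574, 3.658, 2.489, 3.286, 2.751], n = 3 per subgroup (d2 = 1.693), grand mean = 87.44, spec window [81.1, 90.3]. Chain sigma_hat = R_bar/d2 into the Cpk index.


R_bar = (0.341 + 3.574 + 3.658 + 2.489 + 3.286 + 2.751) / 6 = 2.6831667
sigma = R_bar / d2 = 2.6831667 / 1.693 = 1.5848592
Cp = (USL - LSL)/(6*sigma) = (90.3 - 81.1)/(6*1.5848592) = 0.9675
Cpu = (90.3 - 87.44)/(3*1.5848592) = 0.6015
Cpl = (87.44 - 81.1)/(3*1.5848592) = 1.3335
Cpk = min(Cpu, Cpl) = 0.6015

0.6015


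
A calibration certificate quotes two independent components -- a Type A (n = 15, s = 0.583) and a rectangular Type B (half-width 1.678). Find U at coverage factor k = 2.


u_A = s / sqrt(n) = 0.583 / sqrt(15) = 0.15052995
u_B = half_width / sqrt(3) = 1.678 / sqrt(3) = 0.96879375
uc = sqrt(u_A^2 + u_B^2) = sqrt(0.15052995^2 + 0.96879375^2) = 0.98041858
U = k * uc = 2 * 0.98041858
U = 1.9608

1.9608


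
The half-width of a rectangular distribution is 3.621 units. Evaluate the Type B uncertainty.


u_B = half_width / sqrt(3)
u_B = 3.621 / 1.7320508
u_B = 2.0906

2.0906


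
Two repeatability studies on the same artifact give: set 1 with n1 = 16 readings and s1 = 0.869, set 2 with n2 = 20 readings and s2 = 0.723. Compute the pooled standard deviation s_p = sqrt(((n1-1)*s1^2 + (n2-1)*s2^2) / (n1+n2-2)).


s_p = sqrt(((n1-1)*s1^2 + (n2-1)*s2^2) / (n1+n2-2))
numerator = (16-1)*0.869^2 + (20-1)*0.723^2 = 11.327415 + 9.931851 = 21.259266
denominator = 16 + 20 - 2 = 34
s_p^2 = 21.259266 / 34 = 0.62527253
s_p = sqrt(0.62527253) = 0.7907

0.7907


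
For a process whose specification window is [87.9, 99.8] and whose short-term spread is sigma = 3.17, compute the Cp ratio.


Cp = (USL - LSL) / (6 * sigma)
= (99.8 - 87.9) / (6 * 3.17)
= 11.9000 / 19.0200
= 0.6257

0.6257


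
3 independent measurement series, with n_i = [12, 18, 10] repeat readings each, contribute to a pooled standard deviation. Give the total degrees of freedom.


nu = sum_i (n_i - 1)
nu = ((12 - 1) + (18 - 1) + (10 - 1))
nu = 11 + 17 + 9
nu = 37

37


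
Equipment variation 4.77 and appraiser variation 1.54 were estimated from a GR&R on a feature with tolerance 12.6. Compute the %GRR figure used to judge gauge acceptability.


GRR = sqrt(EV^2 + AV^2) = sqrt(4.77^2 + 1.54^2) = 5.0124345
%GRR = GRR / tol * 100 = 5.0124345 / 12.6 * 100
%GRR = 39.7812

39.7812


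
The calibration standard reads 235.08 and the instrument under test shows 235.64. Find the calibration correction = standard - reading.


Correction = standard - reading
= 235.08 - 235.64
= -0.5600

-0.5600


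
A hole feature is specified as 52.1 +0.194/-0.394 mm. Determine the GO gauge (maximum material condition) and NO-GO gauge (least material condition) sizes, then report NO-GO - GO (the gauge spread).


GO = nominal - lower_tol (smallest hole = maximum material condition)
GO = 52.1 - 0.394 = 51.706
NO-GO = nominal + upper_tol (largest hole = least material condition)
NO-GO = 52.1 + 0.194 = 52.294
spread = NO-GO - GO = 52.294 - 51.706 = 0.5880

0.5880


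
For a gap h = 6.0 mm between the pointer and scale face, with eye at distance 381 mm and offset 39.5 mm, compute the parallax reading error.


error = h * offset / d
= 6.0 * 39.5 / 381
= 0.6220

0.6220


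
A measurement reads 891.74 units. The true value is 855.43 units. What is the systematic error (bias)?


Systematic error = measured - true
= 891.74 - 855.43
= 36.3100

36.3100


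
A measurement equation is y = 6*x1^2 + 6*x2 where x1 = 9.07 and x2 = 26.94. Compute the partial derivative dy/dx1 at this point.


y = 6*x1^2 + 6*x2
dy/dx1 = 2*6*x1
Evaluate at x1 = 9.07: c1 = 12 * 9.07
c1 = 108.8400

108.8400


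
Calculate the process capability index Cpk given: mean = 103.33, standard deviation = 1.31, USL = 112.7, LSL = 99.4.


Cpu = (USL - mean) / (3*sigma) = (112.7 - 103.33) / (3*1.31) = 2.3842
Cpl = (mean - LSL) / (3*sigma) = (103.33 - 99.4) / (3*1.31) = 1.0000
Cpk = min(Cpu, Cpl) = 1.0000

1.0000


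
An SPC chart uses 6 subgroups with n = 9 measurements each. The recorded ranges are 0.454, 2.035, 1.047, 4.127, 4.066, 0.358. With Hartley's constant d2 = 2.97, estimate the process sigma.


R_bar = (0.454 + 2.035 + 1.047 + 4.127 + 4.066 + 0.358) / 6
R_bar = 12.087 / 6 = 2.0145
sigma_hat = R_bar / d2 = 2.0145 / 2.97 = 0.6783

0.6783


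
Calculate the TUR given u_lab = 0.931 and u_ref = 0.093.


TUR = u_lab / u_ref
= 0.931 / 0.093
= 10.0108

10.0108


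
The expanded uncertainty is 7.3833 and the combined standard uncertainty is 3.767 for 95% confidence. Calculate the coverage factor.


k = U / uc
k = 7.3833 / 3.767
k = 1.96

1.96


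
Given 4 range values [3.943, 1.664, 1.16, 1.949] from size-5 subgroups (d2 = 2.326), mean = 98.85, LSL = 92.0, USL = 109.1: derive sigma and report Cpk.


R_bar = (3.943 + 1.664 + 1.16 + 1.949) / 4 = 2.179
sigma = R_bar / d2 = 2.179 / 2.326 = 0.93680138
Cp = (USL - LSL)/(6*sigma) = (109.1 - 92.0)/(6*0.93680138) = 3.0423
Cpu = (109.1 - 98.85)/(3*0.93680138) = 3.6472
Cpl = (98.85 - 92.0)/(3*0.93680138) = 2.4374
Cpk = min(Cpu, Cpl) = 2.4374

2.4374


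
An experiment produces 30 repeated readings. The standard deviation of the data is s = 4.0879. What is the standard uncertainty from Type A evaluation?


u_A = s / sqrt(n)
u_A = 4.0879 / sqrt(30)
u_A = 4.0879 / 5.4772256
u_A = 0.7463

0.7463


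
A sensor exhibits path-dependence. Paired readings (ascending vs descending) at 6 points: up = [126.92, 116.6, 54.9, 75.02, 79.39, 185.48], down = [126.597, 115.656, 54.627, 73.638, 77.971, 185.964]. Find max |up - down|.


|126.92 - 126.597| = 0.3230
|116.6 - 115.656| = 0.9440
|54.9 - 54.627| = 0.2730
|75.02 - 73.638| = 1.3820
|79.39 - 77.971| = 1.4190
|185.48 - 185.964| = 0.4840
hysteresis = max(diffs) = 1.4190

1.4190


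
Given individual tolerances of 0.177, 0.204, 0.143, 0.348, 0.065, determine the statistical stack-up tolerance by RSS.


RSS = sqrt(0.177^2 + 0.204^2 + 0.143^2 + 0.348^2 + 0.065^2)
= sqrt(0.218723)
= 0.4677

0.4677


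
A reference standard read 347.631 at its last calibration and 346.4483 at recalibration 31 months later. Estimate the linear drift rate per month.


rate = (v2 - v1) / months
= (346.4483 - 347.631) / 31
= -1.1827 / 31
= -0.0382

-0.0382


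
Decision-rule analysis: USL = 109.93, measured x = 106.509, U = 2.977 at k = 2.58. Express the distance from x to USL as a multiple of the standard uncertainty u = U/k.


u = U / k = 2.977 / 2.58 = 1.153876
margin = |USL - x| = |109.93 - 106.509| = 3.421
z = margin / u = 3.421 / 1.153876
z = 2.9648

2.9648


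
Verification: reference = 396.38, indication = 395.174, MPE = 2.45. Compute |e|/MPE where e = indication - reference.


e = indication - reference = 395.174 - 396.38 = -1.2060
|e| = 1.2060
ratio = |e| / MPE = 1.2060 / 2.45
ratio = 0.4922

0.4922


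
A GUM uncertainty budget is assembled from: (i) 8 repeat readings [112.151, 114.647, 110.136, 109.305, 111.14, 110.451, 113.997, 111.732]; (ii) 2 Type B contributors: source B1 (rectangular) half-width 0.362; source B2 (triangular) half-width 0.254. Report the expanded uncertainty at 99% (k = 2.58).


mean = (112.151 + 114.647 + 110.136 + 109.305 + 111.14 + 110.451 + 113.997 + 111.732) / 8 = 111.694875
s = sqrt(sum((x - mean)^2)/(n-1)) = 1.8601442
u_A = s / sqrt(n) = 1.8601442 / sqrt(8) = 0.65766029
u_B1 = 0.362 / sqrt(3) = 0.2090008
u_B2 = 0.254 / sqrt(6) = 0.10369507
uc = sqrt(0.65766029^2 + 0.2090008^2 + 0.10369507^2) = 0.69781879
U = k * uc = 2.58 * 0.69781879
U = 1.8004

1.8004
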